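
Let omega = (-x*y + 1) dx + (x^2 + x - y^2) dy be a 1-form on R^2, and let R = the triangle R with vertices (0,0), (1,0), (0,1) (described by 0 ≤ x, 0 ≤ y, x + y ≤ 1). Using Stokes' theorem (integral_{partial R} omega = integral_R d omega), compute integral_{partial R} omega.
integral_(partial R) omega = 1

Stokes: integral_partial_R omega = integral_R d omega with d omega = (∂Q/∂x - ∂P/∂y) dx ∧ dy.
  ∂Q/∂x = 2*x + 1
  ∂P/∂y = -x
  integrand = ∂Q/∂x - ∂P/∂y = 3*x + 1.
Integrating over R: integral_0^1 integral_0^{1-x} (3*x + 1) dy dx = 1.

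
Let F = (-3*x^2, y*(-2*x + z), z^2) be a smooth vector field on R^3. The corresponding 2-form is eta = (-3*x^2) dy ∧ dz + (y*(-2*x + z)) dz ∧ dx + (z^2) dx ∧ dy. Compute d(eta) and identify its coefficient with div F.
d(eta) = (-8*x + 3*z) dx ∧ dy ∧ dz; div F = -8*x + 3*z

For a 2-form in R^3 of the form above, applying d gives a 3-form with coefficient ∂P/∂x + ∂Q/∂y + ∂R/∂z:
  ∂P/∂x = -6*x
  ∂Q/∂y = -2*x + z
  ∂R/∂z = 2*z
Sum = -8*x + 3*z, which is exactly div F.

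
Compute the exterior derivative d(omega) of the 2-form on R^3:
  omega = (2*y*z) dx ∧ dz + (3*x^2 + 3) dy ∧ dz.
d(omega) = (6*x - 2*z) dx ∧ dy ∧ dz

For a 2-form omega = sum_{i<j} g_{ij} dx_i ∧ dx_j, the exterior derivative is
  d(omega) = sum_{i<j} d(g_{ij}) ∧ dx_i ∧ dx_j = sum_{i<j, k} (∂g_{ij}/∂x_k) dx_k ∧ dx_i ∧ dx_j.
Expand each term, using dx_k ∧ dx_i ∧ dx_j = sgn(permutation) dx_{(a)} ∧ dx_{(b)} ∧ dx_{(c)} with (a < b < c) sorted:
  d(2*y*z) includes (∂/∂y)(2*y*z) dy = (2*z) dy, which multiplied by dx ∧ dz gives (-2*z) dx ∧ dy ∧ dz
  d(3*x^2 + 3) includes (∂/∂x)(3*x^2 + 3) dx = (6*x) dx, which multiplied by dy ∧ dz gives (6*x) dx ∧ dy ∧ dz
Collecting like 3-forms: d(omega) = (6*x - 2*z) dx ∧ dy ∧ dz.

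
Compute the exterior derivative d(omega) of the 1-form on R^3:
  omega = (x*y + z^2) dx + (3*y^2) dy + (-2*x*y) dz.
d(omega) = (-x) dx ∧ dy + (-2*y - 2*z) dx ∧ dz + (-2*x) dy ∧ dz

For a 1-form omega = sum_i f_i dx_i, the exterior derivative is
  d(omega) = sum_{i < j} (∂f_j/∂x_i - ∂f_i/∂x_j) dx_i ∧ dx_j.
  coefficient of dx ∧ dy: ∂f_2/∂x - ∂f_1/∂y = ∂(3*y^2)/∂x - ∂(x*y + z^2)/∂y = -x
  coefficient of dx ∧ dz: ∂f_3/∂x - ∂f_1/∂z = ∂(-2*x*y)/∂x - ∂(x*y + z^2)/∂z = -2*y - 2*z
  coefficient of dy ∧ dz: ∂f_3/∂y - ∂f_2/∂z = ∂(-2*x*y)/∂y - ∂(3*y^2)/∂z = -2*x
Assembling: d(omega) = (-x) dx ∧ dy + (-2*y - 2*z) dx ∧ dz + (-2*x) dy ∧ dz.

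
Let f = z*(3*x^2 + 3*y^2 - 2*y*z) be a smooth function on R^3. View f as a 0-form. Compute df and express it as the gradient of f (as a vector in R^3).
df = (6*x*z) dx + (2*z*(3*y - z)) dy + (3*x^2 + 3*y^2 - 4*y*z) dz; grad f = (6*x*z, 2*z*(3*y - z), 3*x^2 + 3*y^2 - 4*y*z)

For a 0-form f, d f = (∂f/∂x) dx + (∂f/∂y) dy + (∂f/∂z) dz. The components of the vector representation are exactly the entries of grad f in Cartesian coordinates:
  ∂f/∂x = 6*x*z
  ∂f/∂y = 2*z*(3*y - z)
  ∂f/∂z = 3*x^2 + 3*y^2 - 4*y*z.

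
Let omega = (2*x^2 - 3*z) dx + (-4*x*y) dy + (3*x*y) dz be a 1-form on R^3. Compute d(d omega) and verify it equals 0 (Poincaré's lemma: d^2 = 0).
d(d omega) = 0

Step 1: d omega = sum_{i<j} (∂f_j/∂x_i - ∂f_i/∂x_j) dx_i ∧ dx_j:
  coeff of dx ∧ dy: -4*y
  coeff of dx ∧ dz: 3*y + 3
  coeff of dy ∧ dz: 3*x
Step 2: Apply d again to each 2-form coefficient. The only possible 3-form in R^3 is dx ∧ dy ∧ dz, with coefficient
  ∂(coeff of dy∧dz)/∂x - ∂(coeff of dx∧dz)/∂y + ∂(coeff of dx∧dy)/∂z
  = ∂/∂x (3*x) - ∂/∂y (3*y + 3) + ∂/∂z (-4*y).
Each of these terms simplifies to sums of mixed partials that cancel in pairs. The result is 0 (by equality of mixed partials for smooth functions — Schwarz / Clairaut).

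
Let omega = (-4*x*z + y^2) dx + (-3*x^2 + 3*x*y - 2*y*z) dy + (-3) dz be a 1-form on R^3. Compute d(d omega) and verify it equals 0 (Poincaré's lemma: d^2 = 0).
d(d omega) = 0

Step 1: d omega = sum_{i<j} (∂f_j/∂x_i - ∂f_i/∂x_j) dx_i ∧ dx_j:
  coeff of dx ∧ dy: -6*x + y
  coeff of dx ∧ dz: 4*x
  coeff of dy ∧ dz: 2*y
Step 2: Apply d again to each 2-form coefficient. The only possible 3-form in R^3 is dx ∧ dy ∧ dz, with coefficient
  ∂(coeff of dy∧dz)/∂x - ∂(coeff of dx∧dz)/∂y + ∂(coeff of dx∧dy)/∂z
  = ∂/∂x (2*y) - ∂/∂y (4*x) + ∂/∂z (-6*x + y).
Each of these terms simplifies to sums of mixed partials that cancel in pairs. The result is 0 (by equality of mixed partials for smooth functions — Schwarz / Clairaut).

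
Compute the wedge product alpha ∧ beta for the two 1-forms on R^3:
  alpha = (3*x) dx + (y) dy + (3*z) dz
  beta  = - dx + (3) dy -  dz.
alpha ∧ beta = (9*x + y) dx ∧ dy + (-3*x + 3*z) dx ∧ dz + (-y - 9*z) dy ∧ dz

Distribute the wedge, using dx_i ∧ dx_j = -dx_j ∧ dx_i and dx_i ∧ dx_i = 0. For each pair (i, j) with i < j, the coefficient of dx_i ∧ dx_j in alpha ∧ beta is (alpha_i * beta_j - alpha_j * beta_i). Collecting: alpha ∧ beta = (9*x + y) dx ∧ dy + (-3*x + 3*z) dx ∧ dz + (-y - 9*z) dy ∧ dz.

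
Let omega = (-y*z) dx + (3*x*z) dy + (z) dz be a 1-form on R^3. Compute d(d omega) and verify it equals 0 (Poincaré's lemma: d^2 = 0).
d(d omega) = 0

Step 1: d omega = sum_{i<j} (∂f_j/∂x_i - ∂f_i/∂x_j) dx_i ∧ dx_j:
  coeff of dx ∧ dy: 4*z
  coeff of dx ∧ dz: y
  coeff of dy ∧ dz: -3*x
Step 2: Apply d again to each 2-form coefficient. The only possible 3-form in R^3 is dx ∧ dy ∧ dz, with coefficient
  ∂(coeff of dy∧dz)/∂x - ∂(coeff of dx∧dz)/∂y + ∂(coeff of dx∧dy)/∂z
  = ∂/∂x (-3*x) - ∂/∂y (y) + ∂/∂z (4*z).
Each of these terms simplifies to sums of mixed partials that cancel in pairs. The result is 0 (by equality of mixed partials for smooth functions — Schwarz / Clairaut).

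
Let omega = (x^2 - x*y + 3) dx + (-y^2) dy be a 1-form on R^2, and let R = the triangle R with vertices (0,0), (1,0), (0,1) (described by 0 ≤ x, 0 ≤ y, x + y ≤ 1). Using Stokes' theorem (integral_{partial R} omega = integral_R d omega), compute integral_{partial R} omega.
integral_(partial R) omega = 1/6

Stokes: integral_partial_R omega = integral_R d omega with d omega = (∂Q/∂x - ∂P/∂y) dx ∧ dy.
  ∂Q/∂x = 0
  ∂P/∂y = -x
  integrand = ∂Q/∂x - ∂P/∂y = x.
Integrating over R: integral_0^1 integral_0^{1-x} (x) dy dx = 1/6.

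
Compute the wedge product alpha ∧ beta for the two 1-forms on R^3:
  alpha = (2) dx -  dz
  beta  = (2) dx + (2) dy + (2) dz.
alpha ∧ beta = (4) dx ∧ dy + (6) dx ∧ dz + (2) dy ∧ dz

Distribute the wedge, using dx_i ∧ dx_j = -dx_j ∧ dx_i and dx_i ∧ dx_i = 0. For each pair (i, j) with i < j, the coefficient of dx_i ∧ dx_j in alpha ∧ beta is (alpha_i * beta_j - alpha_j * beta_i). Collecting: alpha ∧ beta = (4) dx ∧ dy + (6) dx ∧ dz + (2) dy ∧ dz.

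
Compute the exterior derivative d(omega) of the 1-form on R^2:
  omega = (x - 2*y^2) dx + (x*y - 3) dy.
d(omega) = (5*y) dx ∧ dy

For a 1-form omega = sum_i f_i dx_i, the exterior derivative is
  d(omega) = sum_{i < j} (∂f_j/∂x_i - ∂f_i/∂x_j) dx_i ∧ dx_j.
  coefficient of dx ∧ dy: ∂f_2/∂x - ∂f_1/∂y = ∂(x*y - 3)/∂x - ∂(x - 2*y^2)/∂y = 5*y
Assembling: d(omega) = (5*y) dx ∧ dy.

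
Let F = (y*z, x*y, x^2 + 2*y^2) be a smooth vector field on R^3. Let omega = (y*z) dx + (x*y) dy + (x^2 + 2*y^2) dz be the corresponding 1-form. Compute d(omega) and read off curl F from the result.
d(omega) = (4*y) dy ∧ dz + (-2*x + y) dz ∧ dx + (y - z) dx ∧ dy; curl F = (4*y, -2*x + y, y - z)

d omega = sum_{i<j} (∂f_j/∂x_i - ∂f_i/∂x_j) dx_i ∧ dx_j. Under the identification (dy ∧ dz, dz ∧ dx, dx ∧ dy) ↔ (e_x, e_y, e_z), the coefficients are exactly the components of curl F. Compute:
  ∂R/∂y - ∂Q/∂z = (4*y) - (0) = 4*y
  ∂P/∂z - ∂R/∂x = (y) - (2*x) = -2*x + y
  ∂Q/∂x - ∂P/∂y = (y) - (z) = y - z.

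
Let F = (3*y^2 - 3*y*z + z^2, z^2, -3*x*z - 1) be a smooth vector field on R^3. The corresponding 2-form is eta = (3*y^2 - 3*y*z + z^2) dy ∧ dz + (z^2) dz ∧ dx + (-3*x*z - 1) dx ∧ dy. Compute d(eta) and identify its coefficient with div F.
d(eta) = (-3*x) dx ∧ dy ∧ dz; div F = -3*x

For a 2-form in R^3 of the form above, applying d gives a 3-form with coefficient ∂P/∂x + ∂Q/∂y + ∂R/∂z:
  ∂P/∂x = 0
  ∂Q/∂y = 0
  ∂R/∂z = -3*x
Sum = -3*x, which is exactly div F.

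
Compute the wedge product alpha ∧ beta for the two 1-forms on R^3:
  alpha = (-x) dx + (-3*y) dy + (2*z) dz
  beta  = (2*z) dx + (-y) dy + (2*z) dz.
alpha ∧ beta = (y*(x + 6*z)) dx ∧ dy + (-2*z*(x + 2*z)) dx ∧ dz + (-4*y*z) dy ∧ dz

Distribute the wedge, using dx_i ∧ dx_j = -dx_j ∧ dx_i and dx_i ∧ dx_i = 0. For each pair (i, j) with i < j, the coefficient of dx_i ∧ dx_j in alpha ∧ beta is (alpha_i * beta_j - alpha_j * beta_i). Collecting: alpha ∧ beta = (y*(x + 6*z)) dx ∧ dy + (-2*z*(x + 2*z)) dx ∧ dz + (-4*y*z) dy ∧ dz.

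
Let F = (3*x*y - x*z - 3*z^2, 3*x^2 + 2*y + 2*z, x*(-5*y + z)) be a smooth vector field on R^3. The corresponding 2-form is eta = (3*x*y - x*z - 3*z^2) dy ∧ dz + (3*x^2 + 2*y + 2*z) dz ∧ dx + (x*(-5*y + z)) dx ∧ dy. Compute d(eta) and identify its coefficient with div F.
d(eta) = (x + 3*y - z + 2) dx ∧ dy ∧ dz; div F = x + 3*y - z + 2

For a 2-form in R^3 of the form above, applying d gives a 3-form with coefficient ∂P/∂x + ∂Q/∂y + ∂R/∂z:
  ∂P/∂x = 3*y - z
  ∂Q/∂y = 2
  ∂R/∂z = x
Sum = x + 3*y - z + 2, which is exactly div F.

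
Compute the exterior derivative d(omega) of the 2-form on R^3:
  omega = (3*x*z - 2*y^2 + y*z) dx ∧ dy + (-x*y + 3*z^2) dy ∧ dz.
d(omega) = (3*x) dx ∧ dy ∧ dz

For a 2-form omega = sum_{i<j} g_{ij} dx_i ∧ dx_j, the exterior derivative is
  d(omega) = sum_{i<j} d(g_{ij}) ∧ dx_i ∧ dx_j = sum_{i<j, k} (∂g_{ij}/∂x_k) dx_k ∧ dx_i ∧ dx_j.
Expand each term, using dx_k ∧ dx_i ∧ dx_j = sgn(permutation) dx_{(a)} ∧ dx_{(b)} ∧ dx_{(c)} with (a < b < c) sorted:
  d(3*x*z - 2*y^2 + y*z) includes (∂/∂z)(3*x*z - 2*y^2 + y*z) dz = (3*x + y) dz, which multiplied by dx ∧ dy gives (3*x + y) dx ∧ dy ∧ dz
  d(-x*y + 3*z^2) includes (∂/∂x)(-x*y + 3*z^2) dx = (-y) dx, which multiplied by dy ∧ dz gives (-y) dx ∧ dy ∧ dz
Collecting like 3-forms: d(omega) = (3*x) dx ∧ dy ∧ dz.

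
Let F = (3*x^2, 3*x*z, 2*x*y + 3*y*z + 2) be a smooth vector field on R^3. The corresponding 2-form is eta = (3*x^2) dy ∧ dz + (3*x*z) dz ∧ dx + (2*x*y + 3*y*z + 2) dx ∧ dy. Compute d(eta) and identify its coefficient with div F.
d(eta) = (6*x + 3*y) dx ∧ dy ∧ dz; div F = 6*x + 3*y

For a 2-form in R^3 of the form above, applying d gives a 3-form with coefficient ∂P/∂x + ∂Q/∂y + ∂R/∂z:
  ∂P/∂x = 6*x
  ∂Q/∂y = 0
  ∂R/∂z = 3*y
Sum = 6*x + 3*y, which is exactly div F.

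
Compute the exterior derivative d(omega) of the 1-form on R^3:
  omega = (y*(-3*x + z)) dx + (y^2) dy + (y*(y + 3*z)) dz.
d(omega) = (3*x - z) dx ∧ dy + (-y) dx ∧ dz + (2*y + 3*z) dy ∧ dz

For a 1-form omega = sum_i f_i dx_i, the exterior derivative is
  d(omega) = sum_{i < j} (∂f_j/∂x_i - ∂f_i/∂x_j) dx_i ∧ dx_j.
  coefficient of dx ∧ dy: ∂f_2/∂x - ∂f_1/∂y = ∂(y^2)/∂x - ∂(y*(-3*x + z))/∂y = 3*x - z
  coefficient of dx ∧ dz: ∂f_3/∂x - ∂f_1/∂z = ∂(y*(y + 3*z))/∂x - ∂(y*(-3*x + z))/∂z = -y
  coefficient of dy ∧ dz: ∂f_3/∂y - ∂f_2/∂z = ∂(y*(y + 3*z))/∂y - ∂(y^2)/∂z = 2*y + 3*z
Assembling: d(omega) = (3*x - z) dx ∧ dy + (-y) dx ∧ dz + (2*y + 3*z) dy ∧ dz.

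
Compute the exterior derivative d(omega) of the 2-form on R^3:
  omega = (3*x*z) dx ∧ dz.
d(omega) = 0

For a 2-form omega = sum_{i<j} g_{ij} dx_i ∧ dx_j, the exterior derivative is
  d(omega) = sum_{i<j} d(g_{ij}) ∧ dx_i ∧ dx_j = sum_{i<j, k} (∂g_{ij}/∂x_k) dx_k ∧ dx_i ∧ dx_j.
Expand each term, using dx_k ∧ dx_i ∧ dx_j = sgn(permutation) dx_{(a)} ∧ dx_{(b)} ∧ dx_{(c)} with (a < b < c) sorted:

Collecting like 3-forms: d(omega) = 0.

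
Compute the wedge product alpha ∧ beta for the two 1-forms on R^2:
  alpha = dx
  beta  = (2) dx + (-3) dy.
alpha ∧ beta = (-3) dx ∧ dy

Distribute the wedge, using dx_i ∧ dx_j = -dx_j ∧ dx_i and dx_i ∧ dx_i = 0. For each pair (i, j) with i < j, the coefficient of dx_i ∧ dx_j in alpha ∧ beta is (alpha_i * beta_j - alpha_j * beta_i). Collecting: alpha ∧ beta = (-3) dx ∧ dy.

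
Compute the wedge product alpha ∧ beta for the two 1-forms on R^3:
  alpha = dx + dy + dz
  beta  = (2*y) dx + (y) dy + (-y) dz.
alpha ∧ beta = (-y) dx ∧ dy + (-3*y) dx ∧ dz + (-2*y) dy ∧ dz

Distribute the wedge, using dx_i ∧ dx_j = -dx_j ∧ dx_i and dx_i ∧ dx_i = 0. For each pair (i, j) with i < j, the coefficient of dx_i ∧ dx_j in alpha ∧ beta is (alpha_i * beta_j - alpha_j * beta_i). Collecting: alpha ∧ beta = (-y) dx ∧ dy + (-3*y) dx ∧ dz + (-2*y) dy ∧ dz.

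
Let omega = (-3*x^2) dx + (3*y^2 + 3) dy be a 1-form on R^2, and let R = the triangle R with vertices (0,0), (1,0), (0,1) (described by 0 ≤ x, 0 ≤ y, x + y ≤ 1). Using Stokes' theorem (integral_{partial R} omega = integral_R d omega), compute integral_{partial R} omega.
integral_(partial R) omega = 0

Stokes: integral_partial_R omega = integral_R d omega with d omega = (∂Q/∂x - ∂P/∂y) dx ∧ dy.
  ∂Q/∂x = 0
  ∂P/∂y = 0
  integrand = ∂Q/∂x - ∂P/∂y = 0.
Integrating over R: integral_0^1 integral_0^{1-x} (0) dy dx = 0.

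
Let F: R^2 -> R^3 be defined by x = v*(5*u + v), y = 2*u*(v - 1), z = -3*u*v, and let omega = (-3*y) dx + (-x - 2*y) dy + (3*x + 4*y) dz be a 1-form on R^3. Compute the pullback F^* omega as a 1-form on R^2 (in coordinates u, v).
F^* omega = (-117*u*v^2 + 80*u*v - 8*u - 11*v^3 + 2*v^2) du + (u*(-117*u*v + 62*u - 23*v^2 + 12*v)) dv

Using F^*(f dg) = (f ∘ F) d(g ∘ F), substitute each coordinate x_i by F_i(u, v) in f_i, and replace dx_i by d F_i = (∂F_i/∂u) du + (∂F_i/∂v) dv.
  For the x component: f_1(F) = 6*u*(1 - v); d F_1 = (5*v) du + (5*u + 2*v) dv
  For the y component: f_2(F) = -9*u*v + 4*u - v^2; d F_2 = (2*v - 2) du + (2*u) dv
  For the z component: f_3(F) = 23*u*v - 8*u + 3*v^2; d F_3 = (-3*v) du + (-3*u) dv
Combining and collecting du, dv coefficients:
  coeff of du: -117*u*v^2 + 80*u*v - 8*u - 11*v^3 + 2*v^2
  coeff of dv: u*(-117*u*v + 62*u - 23*v^2 + 12*v)
F^* omega = (-117*u*v^2 + 80*u*v - 8*u - 11*v^3 + 2*v^2) du + (u*(-117*u*v + 62*u - 23*v^2 + 12*v)) dv.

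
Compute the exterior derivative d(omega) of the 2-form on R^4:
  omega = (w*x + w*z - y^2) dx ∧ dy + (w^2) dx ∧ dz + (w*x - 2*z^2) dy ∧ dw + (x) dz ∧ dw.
d(omega) = (w) dx ∧ dy ∧ dz + (w + x + z) dx ∧ dy ∧ dw + (2*w + 1) dx ∧ dz ∧ dw + (4*z) dy ∧ dz ∧ dw

For a 2-form omega = sum_{i<j} g_{ij} dx_i ∧ dx_j, the exterior derivative is
  d(omega) = sum_{i<j} d(g_{ij}) ∧ dx_i ∧ dx_j = sum_{i<j, k} (∂g_{ij}/∂x_k) dx_k ∧ dx_i ∧ dx_j.
Expand each term, using dx_k ∧ dx_i ∧ dx_j = sgn(permutation) dx_{(a)} ∧ dx_{(b)} ∧ dx_{(c)} with (a < b < c) sorted:
  d(w*x + w*z - y^2) includes (∂/∂z)(w*x + w*z - y^2) dz = (w) dz, which multiplied by dx ∧ dy gives (w) dx ∧ dy ∧ dz
  d(w*x + w*z - y^2) includes (∂/∂w)(w*x + w*z - y^2) dw = (x + z) dw, which multiplied by dx ∧ dy gives (x + z) dx ∧ dy ∧ dw
  d(w^2) includes (∂/∂w)(w^2) dw = (2*w) dw, which multiplied by dx ∧ dz gives (2*w) dx ∧ dz ∧ dw
  d(w*x - 2*z^2) includes (∂/∂x)(w*x - 2*z^2) dx = (w) dx, which multiplied by dy ∧ dw gives (w) dx ∧ dy ∧ dw
  d(w*x - 2*z^2) includes (∂/∂z)(w*x - 2*z^2) dz = (-4*z) dz, which multiplied by dy ∧ dw gives (4*z) dy ∧ dz ∧ dw
  d(x) includes (∂/∂x)(x) dx = (1) dx, which multiplied by dz ∧ dw gives (1) dx ∧ dz ∧ dw
Collecting like 3-forms: d(omega) = (w) dx ∧ dy ∧ dz + (w + x + z) dx ∧ dy ∧ dw + (2*w + 1) dx ∧ dz ∧ dw + (4*z) dy ∧ dz ∧ dw.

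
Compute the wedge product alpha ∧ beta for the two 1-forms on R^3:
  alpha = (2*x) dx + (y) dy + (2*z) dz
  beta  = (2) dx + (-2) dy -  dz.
alpha ∧ beta = (-4*x - 2*y) dx ∧ dy + (-2*x - 4*z) dx ∧ dz + (-y + 4*z) dy ∧ dz

Distribute the wedge, using dx_i ∧ dx_j = -dx_j ∧ dx_i and dx_i ∧ dx_i = 0. For each pair (i, j) with i < j, the coefficient of dx_i ∧ dx_j in alpha ∧ beta is (alpha_i * beta_j - alpha_j * beta_i). Collecting: alpha ∧ beta = (-4*x - 2*y) dx ∧ dy + (-2*x - 4*z) dx ∧ dz + (-y + 4*z) dy ∧ dz.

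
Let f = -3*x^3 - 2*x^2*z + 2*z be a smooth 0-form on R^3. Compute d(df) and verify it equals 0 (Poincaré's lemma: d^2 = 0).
d(df) = 0

Step 1: df = sum_i (∂f/∂x_i) dx_i = (x*(-9*x - 4*z)) dx + (0) dy + (2 - 2*x^2) dz.
Step 2: Apply d again. Using the 1-form formula, the coefficient of dx ∧ dy in d(df) is ∂^2 f/∂x ∂y - ∂^2 f/∂y ∂x = (0) - (0) = 0 (equality of mixed partials for smooth f).
Similarly for dx ∧ dz and dy ∧ dz — all coefficients vanish. So d(df) = 0.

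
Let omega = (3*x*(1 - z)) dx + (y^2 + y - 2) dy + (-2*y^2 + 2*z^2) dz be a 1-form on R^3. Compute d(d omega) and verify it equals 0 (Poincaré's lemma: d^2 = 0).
d(d omega) = 0

Step 1: d omega = sum_{i<j} (∂f_j/∂x_i - ∂f_i/∂x_j) dx_i ∧ dx_j:
  coeff of dx ∧ dy: 0
  coeff of dx ∧ dz: 3*x
  coeff of dy ∧ dz: -4*y
Step 2: Apply d again to each 2-form coefficient. The only possible 3-form in R^3 is dx ∧ dy ∧ dz, with coefficient
  ∂(coeff of dy∧dz)/∂x - ∂(coeff of dx∧dz)/∂y + ∂(coeff of dx∧dy)/∂z
  = ∂/∂x (-4*y) - ∂/∂y (3*x) + ∂/∂z (0).
Each of these terms simplifies to sums of mixed partials that cancel in pairs. The result is 0 (by equality of mixed partials for smooth functions — Schwarz / Clairaut).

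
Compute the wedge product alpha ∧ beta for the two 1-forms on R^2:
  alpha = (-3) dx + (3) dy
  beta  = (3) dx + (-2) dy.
alpha ∧ beta = (-3) dx ∧ dy

Distribute the wedge, using dx_i ∧ dx_j = -dx_j ∧ dx_i and dx_i ∧ dx_i = 0. For each pair (i, j) with i < j, the coefficient of dx_i ∧ dx_j in alpha ∧ beta is (alpha_i * beta_j - alpha_j * beta_i). Collecting: alpha ∧ beta = (-3) dx ∧ dy.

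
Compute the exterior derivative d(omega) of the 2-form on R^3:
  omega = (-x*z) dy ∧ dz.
d(omega) = (-z) dx ∧ dy ∧ dz

For a 2-form omega = sum_{i<j} g_{ij} dx_i ∧ dx_j, the exterior derivative is
  d(omega) = sum_{i<j} d(g_{ij}) ∧ dx_i ∧ dx_j = sum_{i<j, k} (∂g_{ij}/∂x_k) dx_k ∧ dx_i ∧ dx_j.
Expand each term, using dx_k ∧ dx_i ∧ dx_j = sgn(permutation) dx_{(a)} ∧ dx_{(b)} ∧ dx_{(c)} with (a < b < c) sorted:
  d(-x*z) includes (∂/∂x)(-x*z) dx = (-z) dx, which multiplied by dy ∧ dz gives (-z) dx ∧ dy ∧ dz
Collecting like 3-forms: d(omega) = (-z) dx ∧ dy ∧ dz.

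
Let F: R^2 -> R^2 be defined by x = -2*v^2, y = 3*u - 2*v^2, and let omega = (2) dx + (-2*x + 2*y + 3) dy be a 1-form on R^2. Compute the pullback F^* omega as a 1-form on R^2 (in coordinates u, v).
F^* omega = (18*u + 9) du + (4*v*(-6*u - 5)) dv

Using F^*(f dg) = (f ∘ F) d(g ∘ F), substitute each coordinate x_i by F_i(u, v) in f_i, and replace dx_i by d F_i = (∂F_i/∂u) du + (∂F_i/∂v) dv.
  For the x component: f_1(F) = 2; d F_1 = (0) du + (-4*v) dv
  For the y component: f_2(F) = 6*u + 3; d F_2 = (3) du + (-4*v) dv
Combining and collecting du, dv coefficients:
  coeff of du: 18*u + 9
  coeff of dv: 4*v*(-6*u - 5)
F^* omega = (18*u + 9) du + (4*v*(-6*u - 5)) dv.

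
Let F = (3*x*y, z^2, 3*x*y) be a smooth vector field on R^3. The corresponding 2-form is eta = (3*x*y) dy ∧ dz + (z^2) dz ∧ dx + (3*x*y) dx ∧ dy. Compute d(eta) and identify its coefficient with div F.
d(eta) = (3*y) dx ∧ dy ∧ dz; div F = 3*y

For a 2-form in R^3 of the form above, applying d gives a 3-form with coefficient ∂P/∂x + ∂Q/∂y + ∂R/∂z:
  ∂P/∂x = 3*y
  ∂Q/∂y = 0
  ∂R/∂z = 0
Sum = 3*y, which is exactly div F.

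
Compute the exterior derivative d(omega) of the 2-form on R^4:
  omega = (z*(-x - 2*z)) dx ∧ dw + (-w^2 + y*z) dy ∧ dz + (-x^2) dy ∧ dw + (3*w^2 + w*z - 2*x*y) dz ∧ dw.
d(omega) = (x - 2*y + 4*z) dx ∧ dz ∧ dw + (-2*w - 2*x) dy ∧ dz ∧ dw + (-2*x) dx ∧ dy ∧ dw

For a 2-form omega = sum_{i<j} g_{ij} dx_i ∧ dx_j, the exterior derivative is
  d(omega) = sum_{i<j} d(g_{ij}) ∧ dx_i ∧ dx_j = sum_{i<j, k} (∂g_{ij}/∂x_k) dx_k ∧ dx_i ∧ dx_j.
Expand each term, using dx_k ∧ dx_i ∧ dx_j = sgn(permutation) dx_{(a)} ∧ dx_{(b)} ∧ dx_{(c)} with (a < b < c) sorted:
  d(z*(-x - 2*z)) includes (∂/∂z)(z*(-x - 2*z)) dz = (-x - 4*z) dz, which multiplied by dx ∧ dw gives (x + 4*z) dx ∧ dz ∧ dw
  d(-w^2 + y*z) includes (∂/∂w)(-w^2 + y*z) dw = (-2*w) dw, which multiplied by dy ∧ dz gives (-2*w) dy ∧ dz ∧ dw
  d(-x^2) includes (∂/∂x)(-x^2) dx = (-2*x) dx, which multiplied by dy ∧ dw gives (-2*x) dx ∧ dy ∧ dw
  d(3*w^2 + w*z - 2*x*y) includes (∂/∂x)(3*w^2 + w*z - 2*x*y) dx = (-2*y) dx, which multiplied by dz ∧ dw gives (-2*y) dx ∧ dz ∧ dw
  d(3*w^2 + w*z - 2*x*y) includes (∂/∂y)(3*w^2 + w*z - 2*x*y) dy = (-2*x) dy, which multiplied by dz ∧ dw gives (-2*x) dy ∧ dz ∧ dw
Collecting like 3-forms: d(omega) = (x - 2*y + 4*z) dx ∧ dz ∧ dw + (-2*w - 2*x) dy ∧ dz ∧ dw + (-2*x) dx ∧ dy ∧ dw.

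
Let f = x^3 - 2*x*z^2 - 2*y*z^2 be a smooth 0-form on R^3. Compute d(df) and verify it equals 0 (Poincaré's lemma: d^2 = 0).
d(df) = 0

Step 1: df = sum_i (∂f/∂x_i) dx_i = (3*x^2 - 2*z^2) dx + (-2*z^2) dy + (4*z*(-x - y)) dz.
Step 2: Apply d again. Using the 1-form formula, the coefficient of dx ∧ dy in d(df) is ∂^2 f/∂x ∂y - ∂^2 f/∂y ∂x = (0) - (0) = 0 (equality of mixed partials for smooth f).
Similarly for dx ∧ dz and dy ∧ dz — all coefficients vanish. So d(df) = 0.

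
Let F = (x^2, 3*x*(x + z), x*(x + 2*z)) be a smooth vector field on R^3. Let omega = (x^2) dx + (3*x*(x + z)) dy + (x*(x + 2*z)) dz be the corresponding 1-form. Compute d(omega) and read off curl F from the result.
d(omega) = (-3*x) dy ∧ dz + (-2*x - 2*z) dz ∧ dx + (6*x + 3*z) dx ∧ dy; curl F = (-3*x, -2*x - 2*z, 6*x + 3*z)

d omega = sum_{i<j} (∂f_j/∂x_i - ∂f_i/∂x_j) dx_i ∧ dx_j. Under the identification (dy ∧ dz, dz ∧ dx, dx ∧ dy) ↔ (e_x, e_y, e_z), the coefficients are exactly the components of curl F. Compute:
  ∂R/∂y - ∂Q/∂z = (0) - (3*x) = -3*x
  ∂P/∂z - ∂R/∂x = (0) - (2*x + 2*z) = -2*x - 2*z
  ∂Q/∂x - ∂P/∂y = (6*x + 3*z) - (0) = 6*x + 3*z.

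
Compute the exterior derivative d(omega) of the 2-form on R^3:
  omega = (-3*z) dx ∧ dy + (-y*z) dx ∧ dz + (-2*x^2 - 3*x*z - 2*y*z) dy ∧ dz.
d(omega) = (-4*x - 2*z - 3) dx ∧ dy ∧ dz

For a 2-form omega = sum_{i<j} g_{ij} dx_i ∧ dx_j, the exterior derivative is
  d(omega) = sum_{i<j} d(g_{ij}) ∧ dx_i ∧ dx_j = sum_{i<j, k} (∂g_{ij}/∂x_k) dx_k ∧ dx_i ∧ dx_j.
Expand each term, using dx_k ∧ dx_i ∧ dx_j = sgn(permutation) dx_{(a)} ∧ dx_{(b)} ∧ dx_{(c)} with (a < b < c) sorted:
  d(-3*z) includes (∂/∂z)(-3*z) dz = (-3) dz, which multiplied by dx ∧ dy gives (-3) dx ∧ dy ∧ dz
  d(-y*z) includes (∂/∂y)(-y*z) dy = (-z) dy, which multiplied by dx ∧ dz gives (z) dx ∧ dy ∧ dz
  d(-2*x^2 - 3*x*z - 2*y*z) includes (∂/∂x)(-2*x^2 - 3*x*z - 2*y*z) dx = (-4*x - 3*z) dx, which multiplied by dy ∧ dz gives (-4*x - 3*z) dx ∧ dy ∧ dz
Collecting like 3-forms: d(omega) = (-4*x - 2*z - 3) dx ∧ dy ∧ dz.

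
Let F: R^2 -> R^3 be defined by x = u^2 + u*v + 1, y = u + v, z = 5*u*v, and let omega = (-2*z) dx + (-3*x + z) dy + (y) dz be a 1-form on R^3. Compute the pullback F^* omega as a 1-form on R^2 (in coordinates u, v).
F^* omega = (-20*u^2*v - 3*u^2 - 10*u*v^2 + 7*u*v + 5*v^2 - 3) du + (-10*u^2*v + 2*u^2 + 7*u*v - 3) dv

Using F^*(f dg) = (f ∘ F) d(g ∘ F), substitute each coordinate x_i by F_i(u, v) in f_i, and replace dx_i by d F_i = (∂F_i/∂u) du + (∂F_i/∂v) dv.
  For the x component: f_1(F) = -10*u*v; d F_1 = (2*u + v) du + (u) dv
  For the y component: f_2(F) = -3*u^2 + 2*u*v - 3; d F_2 = (1) du + (1) dv
  For the z component: f_3(F) = u + v; d F_3 = (5*v) du + (5*u) dv
Combining and collecting du, dv coefficients:
  coeff of du: -20*u^2*v - 3*u^2 - 10*u*v^2 + 7*u*v + 5*v^2 - 3
  coeff of dv: -10*u^2*v + 2*u^2 + 7*u*v - 3
F^* omega = (-20*u^2*v - 3*u^2 - 10*u*v^2 + 7*u*v + 5*v^2 - 3) du + (-10*u^2*v + 2*u^2 + 7*u*v - 3) dv.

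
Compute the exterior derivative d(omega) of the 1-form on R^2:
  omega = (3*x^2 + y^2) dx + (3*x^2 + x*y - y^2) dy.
d(omega) = (6*x - y) dx ∧ dy

For a 1-form omega = sum_i f_i dx_i, the exterior derivative is
  d(omega) = sum_{i < j} (∂f_j/∂x_i - ∂f_i/∂x_j) dx_i ∧ dx_j.
  coefficient of dx ∧ dy: ∂f_2/∂x - ∂f_1/∂y = ∂(3*x^2 + x*y - y^2)/∂x - ∂(3*x^2 + y^2)/∂y = 6*x - y
Assembling: d(omega) = (6*x - y) dx ∧ dy.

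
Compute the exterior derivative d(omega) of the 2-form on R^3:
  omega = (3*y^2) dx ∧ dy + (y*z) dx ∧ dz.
d(omega) = (-z) dx ∧ dy ∧ dz

For a 2-form omega = sum_{i<j} g_{ij} dx_i ∧ dx_j, the exterior derivative is
  d(omega) = sum_{i<j} d(g_{ij}) ∧ dx_i ∧ dx_j = sum_{i<j, k} (∂g_{ij}/∂x_k) dx_k ∧ dx_i ∧ dx_j.
Expand each term, using dx_k ∧ dx_i ∧ dx_j = sgn(permutation) dx_{(a)} ∧ dx_{(b)} ∧ dx_{(c)} with (a < b < c) sorted:
  d(y*z) includes (∂/∂y)(y*z) dy = (z) dy, which multiplied by dx ∧ dz gives (-z) dx ∧ dy ∧ dz
Collecting like 3-forms: d(omega) = (-z) dx ∧ dy ∧ dz.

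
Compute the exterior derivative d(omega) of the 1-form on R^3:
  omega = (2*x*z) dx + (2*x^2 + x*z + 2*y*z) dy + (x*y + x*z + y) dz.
d(omega) = (4*x + z) dx ∧ dy + (-2*x + y + z) dx ∧ dz + (1 - 2*y) dy ∧ dz

For a 1-form omega = sum_i f_i dx_i, the exterior derivative is
  d(omega) = sum_{i < j} (∂f_j/∂x_i - ∂f_i/∂x_j) dx_i ∧ dx_j.
  coefficient of dx ∧ dy: ∂f_2/∂x - ∂f_1/∂y = ∂(2*x^2 + x*z + 2*y*z)/∂x - ∂(2*x*z)/∂y = 4*x + z
  coefficient of dx ∧ dz: ∂f_3/∂x - ∂f_1/∂z = ∂(x*y + x*z + y)/∂x - ∂(2*x*z)/∂z = -2*x + y + z
  coefficient of dy ∧ dz: ∂f_3/∂y - ∂f_2/∂z = ∂(x*y + x*z + y)/∂y - ∂(2*x^2 + x*z + 2*y*z)/∂z = 1 - 2*y
Assembling: d(omega) = (4*x + z) dx ∧ dy + (-2*x + y + z) dx ∧ dz + (1 - 2*y) dy ∧ dz.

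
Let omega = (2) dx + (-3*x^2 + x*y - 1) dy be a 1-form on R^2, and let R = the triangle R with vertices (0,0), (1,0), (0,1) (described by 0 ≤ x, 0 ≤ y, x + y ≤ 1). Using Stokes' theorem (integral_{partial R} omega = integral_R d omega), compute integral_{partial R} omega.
integral_(partial R) omega = -5/6

Stokes: integral_partial_R omega = integral_R d omega with d omega = (∂Q/∂x - ∂P/∂y) dx ∧ dy.
  ∂Q/∂x = -6*x + y
  ∂P/∂y = 0
  integrand = ∂Q/∂x - ∂P/∂y = -6*x + y.
Integrating over R: integral_0^1 integral_0^{1-x} (-6*x + y) dy dx = -5/6.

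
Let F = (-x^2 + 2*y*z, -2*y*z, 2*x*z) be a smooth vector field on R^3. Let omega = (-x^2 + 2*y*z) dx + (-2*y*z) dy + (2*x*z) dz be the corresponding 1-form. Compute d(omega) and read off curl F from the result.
d(omega) = (2*y) dy ∧ dz + (2*y - 2*z) dz ∧ dx + (-2*z) dx ∧ dy; curl F = (2*y, 2*y - 2*z, -2*z)

d omega = sum_{i<j} (∂f_j/∂x_i - ∂f_i/∂x_j) dx_i ∧ dx_j. Under the identification (dy ∧ dz, dz ∧ dx, dx ∧ dy) ↔ (e_x, e_y, e_z), the coefficients are exactly the components of curl F. Compute:
  ∂R/∂y - ∂Q/∂z = (0) - (-2*y) = 2*y
  ∂P/∂z - ∂R/∂x = (2*y) - (2*z) = 2*y - 2*z
  ∂Q/∂x - ∂P/∂y = (0) - (2*z) = -2*z.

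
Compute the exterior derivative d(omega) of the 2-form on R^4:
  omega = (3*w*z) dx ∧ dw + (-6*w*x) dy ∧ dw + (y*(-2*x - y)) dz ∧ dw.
d(omega) = (-3*w - 2*y) dx ∧ dz ∧ dw + (-6*w) dx ∧ dy ∧ dw + (-2*x - 2*y) dy ∧ dz ∧ dw

For a 2-form omega = sum_{i<j} g_{ij} dx_i ∧ dx_j, the exterior derivative is
  d(omega) = sum_{i<j} d(g_{ij}) ∧ dx_i ∧ dx_j = sum_{i<j, k} (∂g_{ij}/∂x_k) dx_k ∧ dx_i ∧ dx_j.
Expand each term, using dx_k ∧ dx_i ∧ dx_j = sgn(permutation) dx_{(a)} ∧ dx_{(b)} ∧ dx_{(c)} with (a < b < c) sorted:
  d(3*w*z) includes (∂/∂z)(3*w*z) dz = (3*w) dz, which multiplied by dx ∧ dw gives (-3*w) dx ∧ dz ∧ dw
  d(-6*w*x) includes (∂/∂x)(-6*w*x) dx = (-6*w) dx, which multiplied by dy ∧ dw gives (-6*w) dx ∧ dy ∧ dw
  d(y*(-2*x - y)) includes (∂/∂x)(y*(-2*x - y)) dx = (-2*y) dx, which multiplied by dz ∧ dw gives (-2*y) dx ∧ dz ∧ dw
  d(y*(-2*x - y)) includes (∂/∂y)(y*(-2*x - y)) dy = (-2*x - 2*y) dy, which multiplied by dz ∧ dw gives (-2*x - 2*y) dy ∧ dz ∧ dw
Collecting like 3-forms: d(omega) = (-3*w - 2*y) dx ∧ dz ∧ dw + (-6*w) dx ∧ dy ∧ dw + (-2*x - 2*y) dy ∧ dz ∧ dw.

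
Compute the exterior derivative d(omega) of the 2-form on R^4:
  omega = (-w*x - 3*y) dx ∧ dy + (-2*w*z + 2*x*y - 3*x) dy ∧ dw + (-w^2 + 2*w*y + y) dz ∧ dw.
d(omega) = (-x + 2*y - 3) dx ∧ dy ∧ dw + (4*w + 1) dy ∧ dz ∧ dw

For a 2-form omega = sum_{i<j} g_{ij} dx_i ∧ dx_j, the exterior derivative is
  d(omega) = sum_{i<j} d(g_{ij}) ∧ dx_i ∧ dx_j = sum_{i<j, k} (∂g_{ij}/∂x_k) dx_k ∧ dx_i ∧ dx_j.
Expand each term, using dx_k ∧ dx_i ∧ dx_j = sgn(permutation) dx_{(a)} ∧ dx_{(b)} ∧ dx_{(c)} with (a < b < c) sorted:
  d(-w*x - 3*y) includes (∂/∂w)(-w*x - 3*y) dw = (-x) dw, which multiplied by dx ∧ dy gives (-x) dx ∧ dy ∧ dw
  d(-2*w*z + 2*x*y - 3*x) includes (∂/∂x)(-2*w*z + 2*x*y - 3*x) dx = (2*y - 3) dx, which multiplied by dy ∧ dw gives (2*y - 3) dx ∧ dy ∧ dw
  d(-2*w*z + 2*x*y - 3*x) includes (∂/∂z)(-2*w*z + 2*x*y - 3*x) dz = (-2*w) dz, which multiplied by dy ∧ dw gives (2*w) dy ∧ dz ∧ dw
  d(-w^2 + 2*w*y + y) includes (∂/∂y)(-w^2 + 2*w*y + y) dy = (2*w + 1) dy, which multiplied by dz ∧ dw gives (2*w + 1) dy ∧ dz ∧ dw
Collecting like 3-forms: d(omega) = (-x + 2*y - 3) dx ∧ dy ∧ dw + (4*w + 1) dy ∧ dz ∧ dw.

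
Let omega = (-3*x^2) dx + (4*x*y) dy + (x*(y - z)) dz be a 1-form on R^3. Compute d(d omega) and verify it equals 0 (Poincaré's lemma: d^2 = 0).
d(d omega) = 0

Step 1: d omega = sum_{i<j} (∂f_j/∂x_i - ∂f_i/∂x_j) dx_i ∧ dx_j:
  coeff of dx ∧ dy: 4*y
  coeff of dx ∧ dz: y - z
  coeff of dy ∧ dz: x
Step 2: Apply d again to each 2-form coefficient. The only possible 3-form in R^3 is dx ∧ dy ∧ dz, with coefficient
  ∂(coeff of dy∧dz)/∂x - ∂(coeff of dx∧dz)/∂y + ∂(coeff of dx∧dy)/∂z
  = ∂/∂x (x) - ∂/∂y (y - z) + ∂/∂z (4*y).
Each of these terms simplifies to sums of mixed partials that cancel in pairs. The result is 0 (by equality of mixed partials for smooth functions — Schwarz / Clairaut).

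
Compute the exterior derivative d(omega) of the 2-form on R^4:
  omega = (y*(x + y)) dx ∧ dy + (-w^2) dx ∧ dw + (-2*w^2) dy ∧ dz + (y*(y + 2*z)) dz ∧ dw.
d(omega) = (-4*w + 2*y + 2*z) dy ∧ dz ∧ dw

For a 2-form omega = sum_{i<j} g_{ij} dx_i ∧ dx_j, the exterior derivative is
  d(omega) = sum_{i<j} d(g_{ij}) ∧ dx_i ∧ dx_j = sum_{i<j, k} (∂g_{ij}/∂x_k) dx_k ∧ dx_i ∧ dx_j.
Expand each term, using dx_k ∧ dx_i ∧ dx_j = sgn(permutation) dx_{(a)} ∧ dx_{(b)} ∧ dx_{(c)} with (a < b < c) sorted:
  d(-2*w^2) includes (∂/∂w)(-2*w^2) dw = (-4*w) dw, which multiplied by dy ∧ dz gives (-4*w) dy ∧ dz ∧ dw
  d(y*(y + 2*z)) includes (∂/∂y)(y*(y + 2*z)) dy = (2*y + 2*z) dy, which multiplied by dz ∧ dw gives (2*y + 2*z) dy ∧ dz ∧ dw
Collecting like 3-forms: d(omega) = (-4*w + 2*y + 2*z) dy ∧ dz ∧ dw.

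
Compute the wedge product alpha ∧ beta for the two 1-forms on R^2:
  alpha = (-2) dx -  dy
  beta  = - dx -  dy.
alpha ∧ beta = (1) dx ∧ dy

Distribute the wedge, using dx_i ∧ dx_j = -dx_j ∧ dx_i and dx_i ∧ dx_i = 0. For each pair (i, j) with i < j, the coefficient of dx_i ∧ dx_j in alpha ∧ beta is (alpha_i * beta_j - alpha_j * beta_i). Collecting: alpha ∧ beta = (1) dx ∧ dy.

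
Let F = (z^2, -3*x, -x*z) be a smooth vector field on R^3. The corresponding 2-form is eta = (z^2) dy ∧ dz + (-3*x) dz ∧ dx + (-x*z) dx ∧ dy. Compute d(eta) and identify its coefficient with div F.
d(eta) = (-x) dx ∧ dy ∧ dz; div F = -x

For a 2-form in R^3 of the form above, applying d gives a 3-form with coefficient ∂P/∂x + ∂Q/∂y + ∂R/∂z:
  ∂P/∂x = 0
  ∂Q/∂y = 0
  ∂R/∂z = -x
Sum = -x, which is exactly div F.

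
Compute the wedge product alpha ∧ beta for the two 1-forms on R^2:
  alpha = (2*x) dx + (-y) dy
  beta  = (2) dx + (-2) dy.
alpha ∧ beta = (-4*x + 2*y) dx ∧ dy

Distribute the wedge, using dx_i ∧ dx_j = -dx_j ∧ dx_i and dx_i ∧ dx_i = 0. For each pair (i, j) with i < j, the coefficient of dx_i ∧ dx_j in alpha ∧ beta is (alpha_i * beta_j - alpha_j * beta_i). Collecting: alpha ∧ beta = (-4*x + 2*y) dx ∧ dy.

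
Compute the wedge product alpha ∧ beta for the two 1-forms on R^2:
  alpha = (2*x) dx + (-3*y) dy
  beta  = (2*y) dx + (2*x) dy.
alpha ∧ beta = (4*x^2 + 6*y^2) dx ∧ dy

Distribute the wedge, using dx_i ∧ dx_j = -dx_j ∧ dx_i and dx_i ∧ dx_i = 0. For each pair (i, j) with i < j, the coefficient of dx_i ∧ dx_j in alpha ∧ beta is (alpha_i * beta_j - alpha_j * beta_i). Collecting: alpha ∧ beta = (4*x^2 + 6*y^2) dx ∧ dy.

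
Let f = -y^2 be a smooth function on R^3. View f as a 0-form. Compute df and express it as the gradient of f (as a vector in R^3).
df = (0) dx + (-2*y) dy + (0) dz; grad f = (0, -2*y, 0)

For a 0-form f, d f = (∂f/∂x) dx + (∂f/∂y) dy + (∂f/∂z) dz. The components of the vector representation are exactly the entries of grad f in Cartesian coordinates:
  ∂f/∂x = 0
  ∂f/∂y = -2*y
  ∂f/∂z = 0.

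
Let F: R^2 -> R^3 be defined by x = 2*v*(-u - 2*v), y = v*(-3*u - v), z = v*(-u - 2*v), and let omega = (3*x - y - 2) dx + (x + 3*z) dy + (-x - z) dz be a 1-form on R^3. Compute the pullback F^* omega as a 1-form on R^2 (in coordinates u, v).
F^* omega = (2*v*(9*u*v + 23*v^2 + 2)) du + (18*u^2*v + 68*u*v^2 + 4*u + 84*v^3 + 16*v) dv

Using F^*(f dg) = (f ∘ F) d(g ∘ F), substitute each coordinate x_i by F_i(u, v) in f_i, and replace dx_i by d F_i = (∂F_i/∂u) du + (∂F_i/∂v) dv.
  For the x component: f_1(F) = -3*u*v - 11*v^2 - 2; d F_1 = (-2*v) du + (-2*u - 8*v) dv
  For the y component: f_2(F) = 5*v*(-u - 2*v); d F_2 = (-3*v) du + (-3*u - 2*v) dv
  For the z component: f_3(F) = 3*v*(u + 2*v); d F_3 = (-v) du + (-u - 4*v) dv
Combining and collecting du, dv coefficients:
  coeff of du: 2*v*(9*u*v + 23*v^2 + 2)
  coeff of dv: 18*u^2*v + 68*u*v^2 + 4*u + 84*v^3 + 16*v
F^* omega = (2*v*(9*u*v + 23*v^2 + 2)) du + (18*u^2*v + 68*u*v^2 + 4*u + 84*v^3 + 16*v) dv.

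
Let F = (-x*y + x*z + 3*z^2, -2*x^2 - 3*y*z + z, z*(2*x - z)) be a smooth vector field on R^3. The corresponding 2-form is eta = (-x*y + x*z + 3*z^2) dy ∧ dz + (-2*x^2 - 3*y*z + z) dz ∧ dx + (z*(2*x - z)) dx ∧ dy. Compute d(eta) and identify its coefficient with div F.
d(eta) = (2*x - y - 4*z) dx ∧ dy ∧ dz; div F = 2*x - y - 4*z

For a 2-form in R^3 of the form above, applying d gives a 3-form with coefficient ∂P/∂x + ∂Q/∂y + ∂R/∂z:
  ∂P/∂x = -y + z
  ∂Q/∂y = -3*z
  ∂R/∂z = 2*x - 2*z
Sum = 2*x - y - 4*z, which is exactly div F.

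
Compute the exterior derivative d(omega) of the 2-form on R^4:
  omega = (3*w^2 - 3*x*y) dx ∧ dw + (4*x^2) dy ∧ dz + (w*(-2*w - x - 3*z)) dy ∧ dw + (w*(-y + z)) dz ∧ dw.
d(omega) = (-w + 3*x) dx ∧ dy ∧ dw + (8*x) dx ∧ dy ∧ dz + (2*w) dy ∧ dz ∧ dw

For a 2-form omega = sum_{i<j} g_{ij} dx_i ∧ dx_j, the exterior derivative is
  d(omega) = sum_{i<j} d(g_{ij}) ∧ dx_i ∧ dx_j = sum_{i<j, k} (∂g_{ij}/∂x_k) dx_k ∧ dx_i ∧ dx_j.
Expand each term, using dx_k ∧ dx_i ∧ dx_j = sgn(permutation) dx_{(a)} ∧ dx_{(b)} ∧ dx_{(c)} with (a < b < c) sorted:
  d(3*w^2 - 3*x*y) includes (∂/∂y)(3*w^2 - 3*x*y) dy = (-3*x) dy, which multiplied by dx ∧ dw gives (3*x) dx ∧ dy ∧ dw
  d(4*x^2) includes (∂/∂x)(4*x^2) dx = (8*x) dx, which multiplied by dy ∧ dz gives (8*x) dx ∧ dy ∧ dz
  d(w*(-2*w - x - 3*z)) includes (∂/∂x)(w*(-2*w - x - 3*z)) dx = (-w) dx, which multiplied by dy ∧ dw gives (-w) dx ∧ dy ∧ dw
  d(w*(-2*w - x - 3*z)) includes (∂/∂z)(w*(-2*w - x - 3*z)) dz = (-3*w) dz, which multiplied by dy ∧ dw gives (3*w) dy ∧ dz ∧ dw
  d(w*(-y + z)) includes (∂/∂y)(w*(-y + z)) dy = (-w) dy, which multiplied by dz ∧ dw gives (-w) dy ∧ dz ∧ dw
Collecting like 3-forms: d(omega) = (-w + 3*x) dx ∧ dy ∧ dw + (8*x) dx ∧ dy ∧ dz + (2*w) dy ∧ dz ∧ dw.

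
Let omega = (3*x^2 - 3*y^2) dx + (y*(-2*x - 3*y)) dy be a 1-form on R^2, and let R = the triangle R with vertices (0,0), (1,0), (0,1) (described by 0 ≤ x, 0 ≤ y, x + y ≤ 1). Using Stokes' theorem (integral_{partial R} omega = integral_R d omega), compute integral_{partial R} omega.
integral_(partial R) omega = 2/3

Stokes: integral_partial_R omega = integral_R d omega with d omega = (∂Q/∂x - ∂P/∂y) dx ∧ dy.
  ∂Q/∂x = -2*y
  ∂P/∂y = -6*y
  integrand = ∂Q/∂x - ∂P/∂y = 4*y.
Integrating over R: integral_0^1 integral_0^{1-x} (4*y) dy dx = 2/3.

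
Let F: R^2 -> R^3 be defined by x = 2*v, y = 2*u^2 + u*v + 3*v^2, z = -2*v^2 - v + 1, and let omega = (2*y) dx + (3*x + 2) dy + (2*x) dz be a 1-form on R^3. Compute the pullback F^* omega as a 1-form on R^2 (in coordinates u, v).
F^* omega = (24*u*v + 8*u + 6*v^2 + 2*v) du + (8*u^2 + 10*u*v + 2*u + 32*v^2 + 8*v) dv

Using F^*(f dg) = (f ∘ F) d(g ∘ F), substitute each coordinate x_i by F_i(u, v) in f_i, and replace dx_i by d F_i = (∂F_i/∂u) du + (∂F_i/∂v) dv.
  For the x component: f_1(F) = 4*u^2 + 2*u*v + 6*v^2; d F_1 = (0) du + (2) dv
  For the y component: f_2(F) = 6*v + 2; d F_2 = (4*u + v) du + (u + 6*v) dv
  For the z component: f_3(F) = 4*v; d F_3 = (0) du + (-4*v - 1) dv
Combining and collecting du, dv coefficients:
  coeff of du: 24*u*v + 8*u + 6*v^2 + 2*v
  coeff of dv: 8*u^2 + 10*u*v + 2*u + 32*v^2 + 8*v
F^* omega = (24*u*v + 8*u + 6*v^2 + 2*v) du + (8*u^2 + 10*u*v + 2*u + 32*v^2 + 8*v) dv.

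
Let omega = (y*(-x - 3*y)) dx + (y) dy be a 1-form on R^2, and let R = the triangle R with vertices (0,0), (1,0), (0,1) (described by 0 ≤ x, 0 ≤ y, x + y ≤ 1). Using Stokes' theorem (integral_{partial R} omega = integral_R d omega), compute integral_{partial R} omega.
integral_(partial R) omega = 7/6

Stokes: integral_partial_R omega = integral_R d omega with d omega = (∂Q/∂x - ∂P/∂y) dx ∧ dy.
  ∂Q/∂x = 0
  ∂P/∂y = -x - 6*y
  integrand = ∂Q/∂x - ∂P/∂y = x + 6*y.
Integrating over R: integral_0^1 integral_0^{1-x} (x + 6*y) dy dx = 7/6.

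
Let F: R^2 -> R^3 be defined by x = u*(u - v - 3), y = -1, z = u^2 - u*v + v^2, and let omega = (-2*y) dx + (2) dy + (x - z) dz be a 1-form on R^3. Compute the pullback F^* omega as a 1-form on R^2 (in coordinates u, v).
F^* omega = (-6*u^2 - 2*u*v^2 + 3*u*v + 4*u + v^3 - 2*v - 6) du + (3*u^2 + u*v^2 - 6*u*v - 2*u - 2*v^3) dv

Using F^*(f dg) = (f ∘ F) d(g ∘ F), substitute each coordinate x_i by F_i(u, v) in f_i, and replace dx_i by d F_i = (∂F_i/∂u) du + (∂F_i/∂v) dv.
  For the x component: f_1(F) = 2; d F_1 = (2*u - v - 3) du + (-u) dv
  For the y component: f_2(F) = 2; d F_2 = (0) du + (0) dv
  For the z component: f_3(F) = -3*u - v^2; d F_3 = (2*u - v) du + (-u + 2*v) dv
Combining and collecting du, dv coefficients:
  coeff of du: -6*u^2 - 2*u*v^2 + 3*u*v + 4*u + v^3 - 2*v - 6
  coeff of dv: 3*u^2 + u*v^2 - 6*u*v - 2*u - 2*v^3
F^* omega = (-6*u^2 - 2*u*v^2 + 3*u*v + 4*u + v^3 - 2*v - 6) du + (3*u^2 + u*v^2 - 6*u*v - 2*u - 2*v^3) dv.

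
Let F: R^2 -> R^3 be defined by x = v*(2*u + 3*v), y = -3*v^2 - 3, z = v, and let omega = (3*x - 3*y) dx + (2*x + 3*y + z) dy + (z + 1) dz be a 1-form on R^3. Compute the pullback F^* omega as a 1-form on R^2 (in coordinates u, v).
F^* omega = (6*v*(2*u*v + 6*v^2 + 3)) du + (12*u^2*v + 48*u*v^2 + 18*u + 126*v^3 - 6*v^2 + 109*v + 1) dv

Using F^*(f dg) = (f ∘ F) d(g ∘ F), substitute each coordinate x_i by F_i(u, v) in f_i, and replace dx_i by d F_i = (∂F_i/∂u) du + (∂F_i/∂v) dv.
  For the x component: f_1(F) = 6*u*v + 18*v^2 + 9; d F_1 = (2*v) du + (2*u + 6*v) dv
  For the y component: f_2(F) = 4*u*v - 3*v^2 + v - 9; d F_2 = (0) du + (-6*v) dv
  For the z component: f_3(F) = v + 1; d F_3 = (0) du + (1) dv
Combining and collecting du, dv coefficients:
  coeff of du: 6*v*(2*u*v + 6*v^2 + 3)
  coeff of dv: 12*u^2*v + 48*u*v^2 + 18*u + 126*v^3 - 6*v^2 + 109*v + 1
F^* omega = (6*v*(2*u*v + 6*v^2 + 3)) du + (12*u^2*v + 48*u*v^2 + 18*u + 126*v^3 - 6*v^2 + 109*v + 1) dv.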